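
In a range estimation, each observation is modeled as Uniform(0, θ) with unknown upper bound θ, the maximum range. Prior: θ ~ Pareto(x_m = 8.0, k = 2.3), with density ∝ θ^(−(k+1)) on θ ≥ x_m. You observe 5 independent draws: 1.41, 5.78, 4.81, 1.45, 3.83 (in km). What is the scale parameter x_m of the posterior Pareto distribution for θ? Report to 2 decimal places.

A Pareto(scale x_m, shape k) prior on the upper bound θ of Uniform(0, θ) is conjugate: posterior is Pareto(max(x_m, max xᵢ), k + n).
Sample maximum = 5.78; prior scale x_m = 8.0 → posterior scale = max = 8.00.
Posterior shape = 2.3 + 5 = 7.3.
Posterior scale x_m = 8.00.

8.00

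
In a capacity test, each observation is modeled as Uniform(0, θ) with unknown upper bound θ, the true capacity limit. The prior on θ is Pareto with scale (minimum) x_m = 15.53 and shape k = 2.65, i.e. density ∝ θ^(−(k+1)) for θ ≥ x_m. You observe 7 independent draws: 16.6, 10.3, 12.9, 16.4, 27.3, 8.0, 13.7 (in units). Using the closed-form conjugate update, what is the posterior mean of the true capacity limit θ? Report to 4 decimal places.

A Pareto(scale x_m, shape k) prior on the upper bound θ of Uniform(0, θ) is conjugate: posterior is Pareto(max(x_m, max xᵢ), k + n).
Sample maximum = 27.3; prior scale x_m = 15.53 → posterior scale = max = 27.30.
Posterior shape = 2.65 + 7 = 9.65.
E[θ|data] = k·x_m/(k−1) = 9.65·27.30/8.65 = 30.4561.

30.4561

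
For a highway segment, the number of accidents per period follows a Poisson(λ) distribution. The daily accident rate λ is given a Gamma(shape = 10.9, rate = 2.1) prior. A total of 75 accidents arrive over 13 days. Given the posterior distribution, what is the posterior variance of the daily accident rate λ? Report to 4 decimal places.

0.3767

With a Gamma(shape α, rate β) prior, the Poisson likelihood is conjugate: the posterior is Gamma(α + ΣXᵢ, β + n).
Posterior: Gamma(α+S, β+n) = Gamma(10.9+75, 2.1+13) = Gamma(85.9, 15.1).
Var = α/β² = 85.9/15.1² = 0.3767.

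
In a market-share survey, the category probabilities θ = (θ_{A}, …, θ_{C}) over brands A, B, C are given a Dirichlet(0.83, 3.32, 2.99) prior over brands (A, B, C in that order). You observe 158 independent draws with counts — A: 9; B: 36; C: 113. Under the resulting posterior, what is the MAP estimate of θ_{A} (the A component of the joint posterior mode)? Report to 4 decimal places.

0.0545

The Dirichlet prior is conjugate to the Multinomial likelihood: each posterior αⱼ = prior αⱼ + observed count nⱼ.
Posterior concentration: (9.83, 39.32, 115.99), total = 165.14.
Joint mode component: (α_{A}−1)/(Σα−K) = 8.83/162.14 = 0.0545.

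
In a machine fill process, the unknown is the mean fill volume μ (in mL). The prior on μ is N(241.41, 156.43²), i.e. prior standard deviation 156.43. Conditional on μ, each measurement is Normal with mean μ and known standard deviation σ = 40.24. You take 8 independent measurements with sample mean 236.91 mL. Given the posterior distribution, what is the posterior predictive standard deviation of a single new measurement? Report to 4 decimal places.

For Normal data with known variance σ², a Normal(μ₀, σ₀²) prior on μ is conjugate. Posterior precision = 1/σ₀² + n/σ²; posterior mean is the precision-weighted average of μ₀ and x̄.
σ₀² = 156.43² = 24470.3449, σ² = 40.24² = 1619.2576; σ² + n·σ₀² = 1619.2576 + 8·24470.3449 = 197382.0168.
Posterior precision = 1/σ₀² + n/σ² = 1/24470.3449 + 8/1619.2576 = (σ² + n·σ₀²)/(σ₀²σ²) = 197382.0168/(24470.3449·1619.2576); posterior variance σₙ² = σ₀²σ²/(σ² + n·σ₀²) = 24470.3449·1619.2576/197382.0168 = 200.746717.
Predictive variance for one new observation = σₙ² + σ² = 24470.3449·1619.2576/197382.0168 + 1619.2576 = σ²·(σ₀² + 197382.0168)/197382.0168 = 1619.2576·221852.3617/197382.0168 = 1820.004317; SD = √(1619.2576·221852.3617/197382.0168) = 42.6615.

42.6615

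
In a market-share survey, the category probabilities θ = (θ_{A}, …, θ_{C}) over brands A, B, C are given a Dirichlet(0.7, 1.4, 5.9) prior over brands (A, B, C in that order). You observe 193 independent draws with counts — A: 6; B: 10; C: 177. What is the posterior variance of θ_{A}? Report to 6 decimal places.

The Dirichlet prior is conjugate to the Multinomial likelihood: each posterior αⱼ = prior αⱼ + observed count nⱼ.
Posterior concentration: (6.7, 11.4, 182.9), total = 201.0.
Var[θ_j] = α_j(Σα−α_j)/((Σα)²(Σα+1)) = 6.7·194.3/(201.0²·202.0) = 0.000160.

0.000160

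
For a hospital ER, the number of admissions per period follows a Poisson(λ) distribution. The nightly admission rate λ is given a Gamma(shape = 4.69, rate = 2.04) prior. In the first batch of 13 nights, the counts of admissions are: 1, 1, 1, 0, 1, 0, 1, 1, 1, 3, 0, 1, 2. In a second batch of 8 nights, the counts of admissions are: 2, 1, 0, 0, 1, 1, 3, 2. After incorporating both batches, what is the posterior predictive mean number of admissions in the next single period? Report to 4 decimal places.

1.2018

With a Gamma(shape α, rate β) prior, the Poisson likelihood is conjugate: the posterior is Gamma(α + ΣXᵢ, β + n).
Batch 1: sum of counts S = 13 over n = 13 nights.
After batch 1: Gamma(α+S, β+n) = Gamma(4.69+13, 2.04+13) = Gamma(17.69, 15.04).
Batch 2: sum of counts S = 10 over n = 8 nights.
After batch 2: Gamma(α+S, β+n) = Gamma(17.69+10, 15.04+8) = Gamma(27.69, 23.04).
The predictive distribution for one future period is NegBinom with mean α/β = 1.2018.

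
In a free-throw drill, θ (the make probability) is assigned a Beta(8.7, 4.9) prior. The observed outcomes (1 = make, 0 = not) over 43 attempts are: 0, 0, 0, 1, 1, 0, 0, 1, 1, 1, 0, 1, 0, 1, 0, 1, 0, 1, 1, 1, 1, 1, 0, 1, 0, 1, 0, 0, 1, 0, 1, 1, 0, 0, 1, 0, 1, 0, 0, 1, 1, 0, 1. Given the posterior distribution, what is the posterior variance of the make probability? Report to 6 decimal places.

0.004278

The Beta prior is conjugate to a Binomial/Bernoulli likelihood; the update adds successes to α and failures to β.
Posterior: Beta(α+k, β+n−k) = Beta(8.7+23, 4.9+20) = Beta(31.7, 24.9).
Var = αβ/((α+β)²(α+β+1)) = 31.7·24.9/(56.6²·57.6) = 0.004278.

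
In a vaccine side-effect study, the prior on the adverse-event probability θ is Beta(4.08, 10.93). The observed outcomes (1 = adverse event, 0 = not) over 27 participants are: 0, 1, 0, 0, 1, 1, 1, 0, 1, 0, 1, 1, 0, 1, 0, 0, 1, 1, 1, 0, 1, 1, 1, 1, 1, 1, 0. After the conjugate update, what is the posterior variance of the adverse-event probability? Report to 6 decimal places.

The Beta prior is conjugate to a Binomial/Bernoulli likelihood; the update adds successes to α and failures to β.
Posterior: Beta(α+k, β+n−k) = Beta(4.08+17, 10.93+10) = Beta(21.08, 20.93).
Var = αβ/((α+β)²(α+β+1)) = 21.08·20.93/(42.01²·43.01) = 0.005813.

0.005813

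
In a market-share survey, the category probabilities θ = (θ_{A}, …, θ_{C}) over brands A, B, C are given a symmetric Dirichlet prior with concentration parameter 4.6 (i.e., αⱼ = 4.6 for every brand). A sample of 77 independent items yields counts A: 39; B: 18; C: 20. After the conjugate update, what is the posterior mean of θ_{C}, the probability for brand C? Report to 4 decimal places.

The Dirichlet prior is conjugate to the Multinomial likelihood: each posterior αⱼ = prior αⱼ + observed count nⱼ.
Posterior concentration: (43.6, 22.6, 24.6), total = 90.8.
E[θ_{C}|data] = α_{C}/Σα = 24.6/90.8 = 0.2709.

0.2709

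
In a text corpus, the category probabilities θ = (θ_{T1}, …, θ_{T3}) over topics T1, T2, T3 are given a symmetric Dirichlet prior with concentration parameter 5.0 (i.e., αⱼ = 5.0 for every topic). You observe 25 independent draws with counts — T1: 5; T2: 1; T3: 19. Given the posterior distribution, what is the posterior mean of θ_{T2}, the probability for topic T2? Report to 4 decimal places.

The Dirichlet prior is conjugate to the Multinomial likelihood: each posterior αⱼ = prior αⱼ + observed count nⱼ.
Posterior concentration: (10.0, 6.0, 24.0), total = 40.0.
E[θ_{T2}|data] = α_{T2}/Σα = 6.0/40.0 = 0.1500.

0.1500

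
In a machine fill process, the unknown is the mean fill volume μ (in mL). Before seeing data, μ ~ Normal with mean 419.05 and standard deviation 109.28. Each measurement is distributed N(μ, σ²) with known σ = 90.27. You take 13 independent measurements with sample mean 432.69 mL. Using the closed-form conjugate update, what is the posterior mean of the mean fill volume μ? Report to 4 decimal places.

For Normal data with known variance σ², a Normal(μ₀, σ₀²) prior on μ is conjugate. Posterior precision = 1/σ₀² + n/σ²; posterior mean is the precision-weighted average of μ₀ and x̄.
n·x̄ = 13·432.69 = 5624.97.
σ₀² = 109.28² = 11942.1184, σ² = 90.27² = 8148.6729; σ² + n·σ₀² = 8148.6729 + 13·11942.1184 = 163396.2121.
Posterior mean = (μ₀/σ₀² + n·x̄/σ²)/(1/σ₀² + n/σ²) = (σ²·μ₀ + σ₀²·n·x̄)/(σ² + n·σ₀²) = (8148.6729·419.05 + 11942.1184·5624.97)/163396.2121 = 70588759.115193/163396.2121 = 432.0098.

432.0098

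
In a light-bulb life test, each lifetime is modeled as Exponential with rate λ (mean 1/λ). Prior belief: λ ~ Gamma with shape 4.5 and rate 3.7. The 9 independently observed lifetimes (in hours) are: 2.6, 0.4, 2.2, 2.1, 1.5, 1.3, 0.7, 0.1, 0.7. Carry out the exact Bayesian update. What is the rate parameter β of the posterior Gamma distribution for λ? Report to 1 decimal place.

With a Gamma(shape α, rate β) prior on the exponential rate λ, the posterior after n observations with total T = Σxᵢ is Gamma(α+n, β+T).
Sum of observations T = 11.6 hours; n = 9.
Posterior: Gamma(4.5+9, 3.7+11.6) = Gamma(13.5, 15.3).
Posterior β = 15.3.

15.3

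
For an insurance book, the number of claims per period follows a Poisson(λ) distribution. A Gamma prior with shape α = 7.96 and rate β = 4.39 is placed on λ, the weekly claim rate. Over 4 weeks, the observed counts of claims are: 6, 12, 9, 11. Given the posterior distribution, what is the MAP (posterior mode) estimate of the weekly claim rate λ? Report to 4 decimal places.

With a Gamma(shape α, rate β) prior, the Poisson likelihood is conjugate: the posterior is Gamma(α + ΣXᵢ, β + n).
Sum of counts S = 38 over n = 4 weeks.
Posterior: Gamma(α+S, β+n) = Gamma(7.96+38, 4.39+4) = Gamma(45.96, 8.39).
Mode of Gamma(α,β) for α≥1 is (α−1)/β = 44.96/8.39 = 5.3588.

5.3588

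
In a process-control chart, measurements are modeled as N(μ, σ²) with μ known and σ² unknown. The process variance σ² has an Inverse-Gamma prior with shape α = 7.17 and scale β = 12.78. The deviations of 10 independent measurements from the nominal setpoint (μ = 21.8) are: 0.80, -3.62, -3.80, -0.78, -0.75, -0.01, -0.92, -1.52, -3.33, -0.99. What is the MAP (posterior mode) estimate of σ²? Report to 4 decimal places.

2.6629

With known mean μ and an Inverse-Gamma(α, β) prior on σ², the Normal likelihood is conjugate: posterior is Inv-Gamma(α + n/2, β + Σ(xᵢ−μ)²/2).
Σ(xᵢ−μ)² = (0.80)² + (-3.62)² + (-3.80)² + (-0.78)² + (-0.75)² + (-0.01)² + (-0.92)² + (-1.52)² + (-3.33)² + (-0.99)² = 44.5812.
Posterior: Inv-Gamma(7.17 + 10/2, 12.78 + 44.5812/2) = Inv-Gamma(12.17, 35.07060).
Mode = β/(α+1) = 35.07060/13.17 = 2.6629.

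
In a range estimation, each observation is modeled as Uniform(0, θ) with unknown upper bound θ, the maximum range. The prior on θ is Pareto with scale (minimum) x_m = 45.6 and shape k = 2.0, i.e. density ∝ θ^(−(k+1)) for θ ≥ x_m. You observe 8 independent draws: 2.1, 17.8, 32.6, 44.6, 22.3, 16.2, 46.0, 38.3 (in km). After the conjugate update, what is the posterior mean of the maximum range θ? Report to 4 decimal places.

51.1111

A Pareto(scale x_m, shape k) prior on the upper bound θ of Uniform(0, θ) is conjugate: posterior is Pareto(max(x_m, max xᵢ), k + n).
Sample maximum = 46.0; prior scale x_m = 45.6 → posterior scale = max = 46.0.
Posterior shape = 2.0 + 8 = 10.0.
E[θ|data] = k·x_m/(k−1) = 10.0·46.0/9.0 = 51.1111.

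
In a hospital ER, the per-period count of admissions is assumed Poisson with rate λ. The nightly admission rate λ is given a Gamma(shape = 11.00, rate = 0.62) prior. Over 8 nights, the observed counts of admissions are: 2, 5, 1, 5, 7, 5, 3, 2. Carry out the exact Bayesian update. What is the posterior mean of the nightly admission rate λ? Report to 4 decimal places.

With a Gamma(shape α, rate β) prior, the Poisson likelihood is conjugate: the posterior is Gamma(α + ΣXᵢ, β + n).
Sum of counts S = 30 over n = 8 nights.
Posterior: Gamma(α+S, β+n) = Gamma(11.00+30, 0.62+8) = Gamma(41.00, 8.62).
Posterior mean = α/β = 41.00/8.62 = 4.7564.

4.7564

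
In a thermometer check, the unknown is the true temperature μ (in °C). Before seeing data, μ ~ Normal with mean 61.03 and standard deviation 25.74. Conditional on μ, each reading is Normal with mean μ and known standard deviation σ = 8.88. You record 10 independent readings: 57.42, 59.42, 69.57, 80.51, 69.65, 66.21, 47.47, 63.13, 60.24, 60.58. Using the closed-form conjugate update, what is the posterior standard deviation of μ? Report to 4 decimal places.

2.7915

For Normal data with known variance σ², a Normal(μ₀, σ₀²) prior on μ is conjugate. Posterior precision = 1/σ₀² + n/σ²; posterior mean is the precision-weighted average of μ₀ and x̄.
σ₀² = 25.74² = 662.5476, σ² = 8.88² = 78.8544; σ² + n·σ₀² = 78.8544 + 10·662.5476 = 6704.3304.
Posterior precision = 1/σ₀² + n/σ² = 1/662.5476 + 10/78.8544 = (σ² + n·σ₀²)/(σ₀²σ²) = 6704.3304/(662.5476·78.8544); posterior variance σₙ² = σ₀²σ²/(σ² + n·σ₀²) = 662.5476·78.8544/6704.3304 = 7.792694.
Posterior SD = √σₙ² = √(662.5476·78.8544/6704.3304) = 2.7915.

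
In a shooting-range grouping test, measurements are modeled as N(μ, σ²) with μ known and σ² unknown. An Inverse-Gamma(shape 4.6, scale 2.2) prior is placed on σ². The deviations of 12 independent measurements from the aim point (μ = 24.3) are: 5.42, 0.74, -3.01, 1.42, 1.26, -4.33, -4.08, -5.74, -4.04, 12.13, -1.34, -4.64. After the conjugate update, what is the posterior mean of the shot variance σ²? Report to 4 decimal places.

With known mean μ and an Inverse-Gamma(α, β) prior on σ², the Normal likelihood is conjugate: posterior is Inv-Gamma(α + n/2, β + Σ(xᵢ−μ)²/2).
Σ(xᵢ−μ)² = (5.42)² + (0.74)² + (-3.01)² + (1.42)² + (1.26)² + (-4.33)² + (-4.08)² + (-5.74)² + (-4.04)² + (12.13)² + (-1.34)² + (-4.64)² = 297.7147.
Posterior: Inv-Gamma(4.6 + 12/2, 2.2 + 297.7147/2) = Inv-Gamma(10.60, 151.05735).
E[σ²|data] = β/(α−1) = 151.05735/9.60 = 15.7351.

15.7351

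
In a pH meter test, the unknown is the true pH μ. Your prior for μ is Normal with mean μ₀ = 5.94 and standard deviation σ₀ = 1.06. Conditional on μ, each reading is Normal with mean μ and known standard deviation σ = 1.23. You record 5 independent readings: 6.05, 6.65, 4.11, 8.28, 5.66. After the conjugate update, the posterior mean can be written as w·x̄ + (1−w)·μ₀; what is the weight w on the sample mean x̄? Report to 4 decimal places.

0.7878

For Normal data with known variance σ², a Normal(μ₀, σ₀²) prior on μ is conjugate. Posterior precision = 1/σ₀² + n/σ²; posterior mean is the precision-weighted average of μ₀ and x̄.
σ₀² = 1.06² = 1.1236, σ² = 1.23² = 1.5129. Prior precision 1/σ₀² = 1/1.1236; data precision n/σ² = 5/1.5129.
w = (n/σ²)/(1/σ₀² + n/σ²) = n·σ₀²/(σ² + n·σ₀²) = 5·1.1236/(1.5129 + 5·1.1236) = 5.618/7.1309 = 0.7878.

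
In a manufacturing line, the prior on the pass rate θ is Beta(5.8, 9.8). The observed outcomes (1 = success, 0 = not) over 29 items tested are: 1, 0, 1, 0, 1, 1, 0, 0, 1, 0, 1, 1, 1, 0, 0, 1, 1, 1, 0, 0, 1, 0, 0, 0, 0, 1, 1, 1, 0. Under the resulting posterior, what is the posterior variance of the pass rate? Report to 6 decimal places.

The Beta prior is conjugate to a Binomial/Bernoulli likelihood; the update adds successes to α and failures to β.
Posterior: Beta(α+k, β+n−k) = Beta(5.8+15, 9.8+14) = Beta(20.8, 23.8).
Var = αβ/((α+β)²(α+β+1)) = 20.8·23.8/(44.6²·45.6) = 0.005458.

0.005458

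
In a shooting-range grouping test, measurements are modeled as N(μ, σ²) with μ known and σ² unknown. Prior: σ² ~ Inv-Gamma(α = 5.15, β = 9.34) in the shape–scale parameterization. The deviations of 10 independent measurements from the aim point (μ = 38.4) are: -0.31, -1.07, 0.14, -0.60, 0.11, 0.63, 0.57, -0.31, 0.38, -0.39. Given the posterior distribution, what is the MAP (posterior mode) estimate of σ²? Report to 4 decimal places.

With known mean μ and an Inverse-Gamma(α, β) prior on σ², the Normal likelihood is conjugate: posterior is Inv-Gamma(α + n/2, β + Σ(xᵢ−μ)²/2).
Σ(xᵢ−μ)² = (-0.31)² + (-1.07)² + (0.14)² + (-0.60)² + (0.11)² + (0.63)² + (0.57)² + (-0.31)² + (0.38)² + (-0.39)² = 2.7471.
Posterior: Inv-Gamma(5.15 + 10/2, 9.34 + 2.7471/2) = Inv-Gamma(10.15, 10.71355).
Mode = β/(α+1) = 10.71355/11.15 = 0.9609.

0.9609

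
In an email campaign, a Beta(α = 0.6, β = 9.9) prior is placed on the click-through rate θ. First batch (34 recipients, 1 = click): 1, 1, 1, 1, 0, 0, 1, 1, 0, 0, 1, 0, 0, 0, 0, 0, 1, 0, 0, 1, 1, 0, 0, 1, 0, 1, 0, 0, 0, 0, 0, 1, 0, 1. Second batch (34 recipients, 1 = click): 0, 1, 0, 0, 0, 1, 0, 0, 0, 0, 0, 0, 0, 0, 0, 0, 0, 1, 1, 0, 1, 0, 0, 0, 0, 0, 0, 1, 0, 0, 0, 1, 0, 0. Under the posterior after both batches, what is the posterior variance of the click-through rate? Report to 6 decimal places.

0.002509

The Beta prior is conjugate to a Binomial/Bernoulli likelihood; the update adds successes to α and failures to β.
After batch 1: Beta(0.6+14, 9.9+20) = Beta(14.6, 29.9).
After batch 2: Beta(14.6+7, 29.9+27) = Beta(21.6, 56.9).
Var = αβ/((α+β)²(α+β+1)) = 21.6·56.9/(78.5²·79.5) = 0.002509.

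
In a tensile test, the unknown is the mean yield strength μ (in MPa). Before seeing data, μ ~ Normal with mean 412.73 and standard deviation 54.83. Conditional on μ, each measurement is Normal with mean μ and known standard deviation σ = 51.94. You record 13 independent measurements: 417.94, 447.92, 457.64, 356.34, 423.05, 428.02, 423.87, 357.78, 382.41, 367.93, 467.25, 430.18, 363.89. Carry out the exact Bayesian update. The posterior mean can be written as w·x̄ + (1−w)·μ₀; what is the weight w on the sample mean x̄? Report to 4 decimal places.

For Normal data with known variance σ², a Normal(μ₀, σ₀²) prior on μ is conjugate. Posterior precision = 1/σ₀² + n/σ²; posterior mean is the precision-weighted average of μ₀ and x̄.
σ₀² = 54.83² = 3006.3289, σ² = 51.94² = 2697.7636. Prior precision 1/σ₀² = 1/3006.3289; data precision n/σ² = 13/2697.7636.
w = (n/σ²)/(1/σ₀² + n/σ²) = n·σ₀²/(σ² + n·σ₀²) = 13·3006.3289/(2697.7636 + 13·3006.3289) = 39082.2757/41780.0393 = 0.9354.

0.9354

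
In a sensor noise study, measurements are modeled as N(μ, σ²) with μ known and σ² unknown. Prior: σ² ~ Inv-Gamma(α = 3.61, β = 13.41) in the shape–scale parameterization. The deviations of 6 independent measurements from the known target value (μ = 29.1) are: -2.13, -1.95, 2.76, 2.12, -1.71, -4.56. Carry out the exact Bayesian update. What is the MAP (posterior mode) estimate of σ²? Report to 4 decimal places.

With known mean μ and an Inverse-Gamma(α, β) prior on σ², the Normal likelihood is conjugate: posterior is Inv-Gamma(α + n/2, β + Σ(xᵢ−μ)²/2).
Σ(xᵢ−μ)² = (-2.13)² + (-1.95)² + (2.76)² + (2.12)² + (-1.71)² + (-4.56)² = 44.1691.
Posterior: Inv-Gamma(3.61 + 6/2, 13.41 + 44.1691/2) = Inv-Gamma(6.61, 35.49455).
Mode = β/(α+1) = 35.49455/7.61 = 4.6642.

4.6642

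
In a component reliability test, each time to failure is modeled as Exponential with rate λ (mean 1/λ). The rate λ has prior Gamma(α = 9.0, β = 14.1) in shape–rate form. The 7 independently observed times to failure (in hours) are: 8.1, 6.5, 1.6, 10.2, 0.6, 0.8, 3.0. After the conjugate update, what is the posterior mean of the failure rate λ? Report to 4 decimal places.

0.3563

With a Gamma(shape α, rate β) prior on the exponential rate λ, the posterior after n observations with total T = Σxᵢ is Gamma(α+n, β+T).
Sum of observations T = 30.8 hours; n = 7.
Posterior: Gamma(9.0+7, 14.1+30.8) = Gamma(16.0, 44.9).
Posterior mean of λ = α/β = 16.0/44.9 = 0.3563.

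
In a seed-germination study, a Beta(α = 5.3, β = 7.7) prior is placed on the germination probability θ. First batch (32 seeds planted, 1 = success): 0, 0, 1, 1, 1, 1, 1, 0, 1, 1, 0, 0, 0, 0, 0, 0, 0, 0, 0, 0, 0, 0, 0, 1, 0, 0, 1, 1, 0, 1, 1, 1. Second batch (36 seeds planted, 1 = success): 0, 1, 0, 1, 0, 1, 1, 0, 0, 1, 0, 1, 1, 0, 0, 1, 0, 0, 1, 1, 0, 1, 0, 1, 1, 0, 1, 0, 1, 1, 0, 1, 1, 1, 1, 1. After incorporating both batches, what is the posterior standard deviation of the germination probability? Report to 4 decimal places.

0.0552

The Beta prior is conjugate to a Binomial/Bernoulli likelihood; the update adds successes to α and failures to β.
After batch 1: Beta(5.3+13, 7.7+19) = Beta(18.3, 26.7).
After batch 2: Beta(18.3+21, 26.7+15) = Beta(39.3, 41.7).
Var = αβ/((α+β)²(α+β+1)) = 39.3·41.7/(81.0²·82.0) = 0.00304610; SD = √0.00304610 = 0.0552.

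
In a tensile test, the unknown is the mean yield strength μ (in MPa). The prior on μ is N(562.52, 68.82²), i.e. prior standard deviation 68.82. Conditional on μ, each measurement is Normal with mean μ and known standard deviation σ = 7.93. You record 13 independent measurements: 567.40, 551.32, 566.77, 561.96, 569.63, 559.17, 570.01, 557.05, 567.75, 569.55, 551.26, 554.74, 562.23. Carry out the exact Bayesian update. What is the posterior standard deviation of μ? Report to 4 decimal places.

For Normal data with known variance σ², a Normal(μ₀, σ₀²) prior on μ is conjugate. Posterior precision = 1/σ₀² + n/σ²; posterior mean is the precision-weighted average of μ₀ and x̄.
σ₀² = 68.82² = 4736.1924, σ² = 7.93² = 62.8849; σ² + n·σ₀² = 62.8849 + 13·4736.1924 = 61633.3861.
Posterior precision = 1/σ₀² + n/σ² = 1/4736.1924 + 13/62.8849 = (σ² + n·σ₀²)/(σ₀²σ²) = 61633.3861/(4736.1924·62.8849); posterior variance σₙ² = σ₀²σ²/(σ² + n·σ₀²) = 4736.1924·62.8849/61633.3861 = 4.832364.
Posterior SD = √σₙ² = √(4736.1924·62.8849/61633.3861) = 2.1983.

2.1983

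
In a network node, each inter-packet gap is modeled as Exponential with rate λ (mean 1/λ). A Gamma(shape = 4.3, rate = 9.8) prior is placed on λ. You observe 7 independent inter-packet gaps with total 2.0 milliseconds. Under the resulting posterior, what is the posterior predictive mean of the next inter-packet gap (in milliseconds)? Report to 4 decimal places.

With a Gamma(shape α, rate β) prior on the exponential rate λ, the posterior after n observations with total T = Σxᵢ is Gamma(α+n, β+T).
Posterior: Gamma(4.3+7, 9.8+2.0) = Gamma(11.3, 11.8).
The predictive distribution for the next observation is Lomax; its mean is β/(α−1) = 11.8/10.3 = 1.1456.

1.1456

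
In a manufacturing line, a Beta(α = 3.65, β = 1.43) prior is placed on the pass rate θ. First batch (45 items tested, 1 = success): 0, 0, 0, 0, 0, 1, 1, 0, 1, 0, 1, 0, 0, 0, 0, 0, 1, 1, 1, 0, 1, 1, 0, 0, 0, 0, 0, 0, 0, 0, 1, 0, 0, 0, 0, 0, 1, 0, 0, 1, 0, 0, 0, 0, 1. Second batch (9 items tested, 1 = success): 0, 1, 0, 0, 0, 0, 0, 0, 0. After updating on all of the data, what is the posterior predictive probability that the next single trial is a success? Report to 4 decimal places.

The Beta prior is conjugate to a Binomial/Bernoulli likelihood; the update adds successes to α and failures to β.
After batch 1: Beta(3.65+13, 1.43+32) = Beta(16.65, 33.43).
After batch 2: Beta(16.65+1, 33.43+8) = Beta(17.65, 41.43).
For a single future Bernoulli trial, P(success | data) = α/(α+β) = 0.2987.

0.2987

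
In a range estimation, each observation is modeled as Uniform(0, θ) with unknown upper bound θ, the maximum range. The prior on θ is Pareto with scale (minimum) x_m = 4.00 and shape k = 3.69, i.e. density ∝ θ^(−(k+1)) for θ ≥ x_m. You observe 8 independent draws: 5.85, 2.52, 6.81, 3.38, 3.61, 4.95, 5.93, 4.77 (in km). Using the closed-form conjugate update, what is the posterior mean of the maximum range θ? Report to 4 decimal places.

A Pareto(scale x_m, shape k) prior on the upper bound θ of Uniform(0, θ) is conjugate: posterior is Pareto(max(x_m, max xᵢ), k + n).
Sample maximum = 6.81; prior scale x_m = 4.00 → posterior scale = max = 6.81.
Posterior shape = 3.69 + 8 = 11.69.
E[θ|data] = k·x_m/(k−1) = 11.69·6.81/10.69 = 7.4470.

7.4470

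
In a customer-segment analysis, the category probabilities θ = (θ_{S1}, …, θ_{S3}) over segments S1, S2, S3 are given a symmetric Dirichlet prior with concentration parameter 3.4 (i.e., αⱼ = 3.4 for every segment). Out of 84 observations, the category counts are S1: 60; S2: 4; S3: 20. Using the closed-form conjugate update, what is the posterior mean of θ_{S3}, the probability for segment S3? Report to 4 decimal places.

0.2484

The Dirichlet prior is conjugate to the Multinomial likelihood: each posterior αⱼ = prior αⱼ + observed count nⱼ.
Posterior concentration: (63.4, 7.4, 23.4), total = 94.2.
E[θ_{S3}|data] = α_{S3}/Σα = 23.4/94.2 = 0.2484.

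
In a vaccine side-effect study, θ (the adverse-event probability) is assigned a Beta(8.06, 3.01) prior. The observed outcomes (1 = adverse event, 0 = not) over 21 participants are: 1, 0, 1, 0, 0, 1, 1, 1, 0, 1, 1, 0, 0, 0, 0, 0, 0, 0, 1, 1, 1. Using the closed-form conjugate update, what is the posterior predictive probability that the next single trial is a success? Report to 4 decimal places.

The Beta prior is conjugate to a Binomial/Bernoulli likelihood; the update adds successes to α and failures to β.
Posterior: Beta(α+k, β+n−k) = Beta(8.06+10, 3.01+11) = Beta(18.06, 14.01).
For a single future Bernoulli trial, P(success | data) = α/(α+β) = 0.5631.

0.5631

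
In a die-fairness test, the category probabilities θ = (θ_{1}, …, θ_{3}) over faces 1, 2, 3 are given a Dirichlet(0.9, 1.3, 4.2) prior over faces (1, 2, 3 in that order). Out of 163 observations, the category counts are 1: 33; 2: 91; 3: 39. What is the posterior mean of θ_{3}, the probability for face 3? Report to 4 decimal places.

0.2550

The Dirichlet prior is conjugate to the Multinomial likelihood: each posterior αⱼ = prior αⱼ + observed count nⱼ.
Posterior concentration: (33.9, 92.3, 43.2), total = 169.4.
E[θ_{3}|data] = α_{3}/Σα = 43.2/169.4 = 0.2550.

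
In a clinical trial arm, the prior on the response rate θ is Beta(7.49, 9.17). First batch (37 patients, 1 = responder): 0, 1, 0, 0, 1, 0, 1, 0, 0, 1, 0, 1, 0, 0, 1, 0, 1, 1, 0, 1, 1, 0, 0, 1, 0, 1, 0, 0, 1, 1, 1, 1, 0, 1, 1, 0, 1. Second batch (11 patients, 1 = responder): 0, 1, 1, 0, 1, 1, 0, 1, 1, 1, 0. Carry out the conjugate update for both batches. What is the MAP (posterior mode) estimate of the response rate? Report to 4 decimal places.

The Beta prior is conjugate to a Binomial/Bernoulli likelihood; the update adds successes to α and failures to β.
After batch 1: Beta(7.49+19, 9.17+18) = Beta(26.49, 27.17).
After batch 2: Beta(26.49+7, 27.17+4) = Beta(33.49, 31.17).
Mode of Beta(a,b) for a,b>1 is (a−1)/(a+b−2) = 32.49/62.66 = 0.5185.

0.5185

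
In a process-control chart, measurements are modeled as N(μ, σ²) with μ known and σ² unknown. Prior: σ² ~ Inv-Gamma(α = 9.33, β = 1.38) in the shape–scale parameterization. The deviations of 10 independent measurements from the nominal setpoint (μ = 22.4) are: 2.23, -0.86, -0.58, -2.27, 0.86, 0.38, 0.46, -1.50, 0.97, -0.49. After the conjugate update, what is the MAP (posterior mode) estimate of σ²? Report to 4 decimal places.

With known mean μ and an Inverse-Gamma(α, β) prior on σ², the Normal likelihood is conjugate: posterior is Inv-Gamma(α + n/2, β + Σ(xᵢ−μ)²/2).
Σ(xᵢ−μ)² = (2.23)² + (-0.86)² + (-0.58)² + (-2.27)² + (0.86)² + (0.38)² + (0.46)² + (-1.50)² + (0.97)² + (-0.49)² = 15.7284.
Posterior: Inv-Gamma(9.33 + 10/2, 1.38 + 15.7284/2) = Inv-Gamma(14.33, 9.24420).
Mode = β/(α+1) = 9.24420/15.33 = 0.6030.

0.6030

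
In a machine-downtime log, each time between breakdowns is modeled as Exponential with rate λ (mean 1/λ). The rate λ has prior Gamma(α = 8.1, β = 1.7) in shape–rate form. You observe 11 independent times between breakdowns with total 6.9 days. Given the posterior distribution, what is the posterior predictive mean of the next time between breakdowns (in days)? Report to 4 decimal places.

0.4751

With a Gamma(shape α, rate β) prior on the exponential rate λ, the posterior after n observations with total T = Σxᵢ is Gamma(α+n, β+T).
Posterior: Gamma(8.1+11, 1.7+6.9) = Gamma(19.1, 8.6).
The predictive distribution for the next observation is Lomax; its mean is β/(α−1) = 8.6/18.1 = 0.4751.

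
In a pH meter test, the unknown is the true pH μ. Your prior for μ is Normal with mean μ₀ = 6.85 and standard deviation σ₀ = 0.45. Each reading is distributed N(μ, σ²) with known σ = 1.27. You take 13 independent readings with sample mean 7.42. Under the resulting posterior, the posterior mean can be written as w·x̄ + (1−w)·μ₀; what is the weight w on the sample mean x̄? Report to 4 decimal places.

For Normal data with known variance σ², a Normal(μ₀, σ₀²) prior on μ is conjugate. Posterior precision = 1/σ₀² + n/σ²; posterior mean is the precision-weighted average of μ₀ and x̄.
σ₀² = 0.45² = 0.2025, σ² = 1.27² = 1.6129. Prior precision 1/σ₀² = 1/0.2025; data precision n/σ² = 13/1.6129.
w = (n/σ²)/(1/σ₀² + n/σ²) = n·σ₀²/(σ² + n·σ₀²) = 13·0.2025/(1.6129 + 13·0.2025) = 2.6325/4.2454 = 0.6201.

0.6201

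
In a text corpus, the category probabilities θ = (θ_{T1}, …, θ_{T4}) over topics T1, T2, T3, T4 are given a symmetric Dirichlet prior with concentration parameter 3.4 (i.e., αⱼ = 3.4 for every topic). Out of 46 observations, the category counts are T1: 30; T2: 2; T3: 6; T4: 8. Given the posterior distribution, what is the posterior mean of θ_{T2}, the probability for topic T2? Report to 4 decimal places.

The Dirichlet prior is conjugate to the Multinomial likelihood: each posterior αⱼ = prior αⱼ + observed count nⱼ.
Posterior concentration: (33.4, 5.4, 9.4, 11.4), total = 59.6.
E[θ_{T2}|data] = α_{T2}/Σα = 5.4/59.6 = 0.0906.

0.0906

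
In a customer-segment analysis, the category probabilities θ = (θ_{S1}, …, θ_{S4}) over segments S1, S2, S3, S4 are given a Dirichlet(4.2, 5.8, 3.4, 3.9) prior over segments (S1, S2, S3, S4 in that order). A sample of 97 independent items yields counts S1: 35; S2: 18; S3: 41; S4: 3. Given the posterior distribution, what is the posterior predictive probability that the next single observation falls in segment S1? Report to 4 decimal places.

0.3430

The Dirichlet prior is conjugate to the Multinomial likelihood: each posterior αⱼ = prior αⱼ + observed count nⱼ.
Posterior concentration: (39.2, 23.8, 44.4, 6.9), total = 114.3.
P(next = S1 | data) = α_{S1}/Σα = 0.3430.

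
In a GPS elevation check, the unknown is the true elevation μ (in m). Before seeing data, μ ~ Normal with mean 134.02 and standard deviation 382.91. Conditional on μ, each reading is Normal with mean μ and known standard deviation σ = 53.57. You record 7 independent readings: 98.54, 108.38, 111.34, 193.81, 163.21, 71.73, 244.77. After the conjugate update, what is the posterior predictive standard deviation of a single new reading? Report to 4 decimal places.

57.2588

For Normal data with known variance σ², a Normal(μ₀, σ₀²) prior on μ is conjugate. Posterior precision = 1/σ₀² + n/σ²; posterior mean is the precision-weighted average of μ₀ and x̄.
σ₀² = 382.91² = 146620.0681, σ² = 53.57² = 2869.7449; σ² + n·σ₀² = 2869.7449 + 7·146620.0681 = 1029210.2216.
Posterior precision = 1/σ₀² + n/σ² = 1/146620.0681 + 7/2869.7449 = (σ² + n·σ₀²)/(σ₀²σ²) = 1029210.2216/(146620.0681·2869.7449); posterior variance σₙ² = σ₀²σ²/(σ² + n·σ₀²) = 146620.0681·2869.7449/1029210.2216 = 408.820457.
Predictive variance for one new observation = σₙ² + σ² = 146620.0681·2869.7449/1029210.2216 + 2869.7449 = σ²·(σ₀² + 1029210.2216)/1029210.2216 = 2869.7449·1175830.2897/1029210.2216 = 3278.565357; SD = √(2869.7449·1175830.2897/1029210.2216) = 57.2588.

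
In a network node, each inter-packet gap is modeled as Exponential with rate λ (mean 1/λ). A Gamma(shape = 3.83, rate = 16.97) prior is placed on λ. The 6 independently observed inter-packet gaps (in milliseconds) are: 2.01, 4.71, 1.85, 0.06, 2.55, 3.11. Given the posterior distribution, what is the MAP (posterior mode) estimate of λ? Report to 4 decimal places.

0.2825

With a Gamma(shape α, rate β) prior on the exponential rate λ, the posterior after n observations with total T = Σxᵢ is Gamma(α+n, β+T).
Sum of observations T = 14.29 milliseconds; n = 6.
Posterior: Gamma(3.83+6, 16.97+14.29) = Gamma(9.83, 31.26).
Mode = (α−1)/β = 0.2825.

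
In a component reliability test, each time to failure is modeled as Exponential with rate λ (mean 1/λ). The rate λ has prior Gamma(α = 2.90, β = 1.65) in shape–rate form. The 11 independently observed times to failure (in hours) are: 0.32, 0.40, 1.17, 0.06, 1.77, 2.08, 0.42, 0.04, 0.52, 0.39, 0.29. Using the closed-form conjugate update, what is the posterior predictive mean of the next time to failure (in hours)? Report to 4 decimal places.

With a Gamma(shape α, rate β) prior on the exponential rate λ, the posterior after n observations with total T = Σxᵢ is Gamma(α+n, β+T).
Sum of observations T = 7.46 hours; n = 11.
Posterior: Gamma(2.90+11, 1.65+7.46) = Gamma(13.90, 9.11).
The predictive distribution for the next observation is Lomax; its mean is β/(α−1) = 9.11/12.90 = 0.7062.

0.7062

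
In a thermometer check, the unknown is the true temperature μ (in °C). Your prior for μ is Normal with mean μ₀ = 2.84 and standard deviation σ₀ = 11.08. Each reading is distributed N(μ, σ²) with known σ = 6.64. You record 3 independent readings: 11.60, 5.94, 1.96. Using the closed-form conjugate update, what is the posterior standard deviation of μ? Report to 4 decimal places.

3.6229

For Normal data with known variance σ², a Normal(μ₀, σ₀²) prior on μ is conjugate. Posterior precision = 1/σ₀² + n/σ²; posterior mean is the precision-weighted average of μ₀ and x̄.
σ₀² = 11.08² = 122.7664, σ² = 6.64² = 44.0896; σ² + n·σ₀² = 44.0896 + 3·122.7664 = 412.3888.
Posterior precision = 1/σ₀² + n/σ² = 1/122.7664 + 3/44.0896 = (σ² + n·σ₀²)/(σ₀²σ²) = 412.3888/(122.7664·44.0896); posterior variance σₙ² = σ₀²σ²/(σ² + n·σ₀²) = 122.7664·44.0896/412.3888 = 13.125287.
Posterior SD = √σₙ² = √(122.7664·44.0896/412.3888) = 3.6229.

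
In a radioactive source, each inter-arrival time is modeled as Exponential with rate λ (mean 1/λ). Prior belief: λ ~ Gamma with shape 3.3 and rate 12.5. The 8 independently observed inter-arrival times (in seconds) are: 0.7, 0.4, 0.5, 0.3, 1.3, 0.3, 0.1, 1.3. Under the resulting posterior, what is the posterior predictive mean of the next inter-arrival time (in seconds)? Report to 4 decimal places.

With a Gamma(shape α, rate β) prior on the exponential rate λ, the posterior after n observations with total T = Σxᵢ is Gamma(α+n, β+T).
Sum of observations T = 4.9 seconds; n = 8.
Posterior: Gamma(3.3+8, 12.5+4.9) = Gamma(11.3, 17.4).
The predictive distribution for the next observation is Lomax; its mean is β/(α−1) = 17.4/10.3 = 1.6893.

1.6893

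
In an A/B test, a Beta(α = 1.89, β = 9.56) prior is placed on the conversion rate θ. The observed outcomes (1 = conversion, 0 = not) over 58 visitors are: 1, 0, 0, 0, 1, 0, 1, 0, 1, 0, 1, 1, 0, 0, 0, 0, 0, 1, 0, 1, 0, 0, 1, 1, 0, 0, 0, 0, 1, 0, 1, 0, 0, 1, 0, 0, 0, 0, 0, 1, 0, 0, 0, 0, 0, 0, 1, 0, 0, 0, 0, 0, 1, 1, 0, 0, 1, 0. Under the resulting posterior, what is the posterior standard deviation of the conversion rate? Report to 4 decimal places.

0.0539

The Beta prior is conjugate to a Binomial/Bernoulli likelihood; the update adds successes to α and failures to β.
Posterior: Beta(α+k, β+n−k) = Beta(1.89+18, 9.56+40) = Beta(19.89, 49.56).
Var = αβ/((α+β)²(α+β+1)) = 19.89·49.56/(69.45²·70.45) = 0.00290095; SD = √0.00290095 = 0.0539.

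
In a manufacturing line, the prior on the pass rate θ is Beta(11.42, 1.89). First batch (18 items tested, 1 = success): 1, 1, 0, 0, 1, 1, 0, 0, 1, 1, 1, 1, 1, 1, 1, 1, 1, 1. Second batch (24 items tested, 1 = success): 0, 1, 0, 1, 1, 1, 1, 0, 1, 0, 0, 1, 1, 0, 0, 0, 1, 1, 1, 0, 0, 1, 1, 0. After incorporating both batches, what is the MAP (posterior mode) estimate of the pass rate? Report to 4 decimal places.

The Beta prior is conjugate to a Binomial/Bernoulli likelihood; the update adds successes to α and failures to β.
After batch 1: Beta(11.42+14, 1.89+4) = Beta(25.42, 5.89).
After batch 2: Beta(25.42+13, 5.89+11) = Beta(38.42, 16.89).
Mode of Beta(a,b) for a,b>1 is (a−1)/(a+b−2) = 37.42/53.31 = 0.7019.

0.7019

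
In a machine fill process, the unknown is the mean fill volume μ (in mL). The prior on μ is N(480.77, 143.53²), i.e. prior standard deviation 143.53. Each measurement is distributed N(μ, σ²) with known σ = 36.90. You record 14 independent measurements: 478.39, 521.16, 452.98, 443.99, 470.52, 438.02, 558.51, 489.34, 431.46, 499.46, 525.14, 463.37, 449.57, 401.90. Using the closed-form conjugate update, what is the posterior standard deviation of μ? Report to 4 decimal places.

For Normal data with known variance σ², a Normal(μ₀, σ₀²) prior on μ is conjugate. Posterior precision = 1/σ₀² + n/σ²; posterior mean is the precision-weighted average of μ₀ and x̄.
σ₀² = 143.53² = 20600.8609, σ² = 36.90² = 1361.61; σ² + n·σ₀² = 1361.61 + 14·20600.8609 = 289773.6626.
Posterior precision = 1/σ₀² + n/σ² = 1/20600.8609 + 14/1361.61 = (σ² + n·σ₀²)/(σ₀²σ²) = 289773.6626/(20600.8609·1361.61); posterior variance σₙ² = σ₀²σ²/(σ² + n·σ₀²) = 20600.8609·1361.61/289773.6626 = 96.800855.
Posterior SD = √σₙ² = √(20600.8609·1361.61/289773.6626) = 9.8387.

9.8387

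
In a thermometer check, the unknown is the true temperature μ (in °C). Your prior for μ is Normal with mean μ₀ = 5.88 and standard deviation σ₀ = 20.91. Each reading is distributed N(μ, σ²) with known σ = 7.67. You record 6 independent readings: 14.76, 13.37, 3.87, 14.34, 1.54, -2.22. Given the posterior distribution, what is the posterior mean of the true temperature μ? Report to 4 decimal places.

For Normal data with known variance σ², a Normal(μ₀, σ₀²) prior on μ is conjugate. Posterior precision = 1/σ₀² + n/σ²; posterior mean is the precision-weighted average of μ₀ and x̄.
Σxᵢ = 14.76 + 13.37 + 3.87 + 14.34 + 1.54 + (-2.22) = 45.66, so n·x̄ = 45.66.
σ₀² = 20.91² = 437.2281, σ² = 7.67² = 58.8289; σ² + n·σ₀² = 58.8289 + 6·437.2281 = 2682.1975.
Posterior mean = (μ₀/σ₀² + n·x̄/σ²)/(1/σ₀² + n/σ²) = (σ²·μ₀ + σ₀²·n·x̄)/(σ² + n·σ₀²) = (58.8289·5.88 + 437.2281·45.66)/2682.1975 = 20309.748978/2682.1975 = 7.5721.

7.5721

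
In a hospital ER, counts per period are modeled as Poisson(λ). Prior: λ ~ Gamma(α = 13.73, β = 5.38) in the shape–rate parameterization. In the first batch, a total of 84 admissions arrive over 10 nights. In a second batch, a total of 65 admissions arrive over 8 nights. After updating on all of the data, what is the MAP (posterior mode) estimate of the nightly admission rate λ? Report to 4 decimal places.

6.9175

With a Gamma(shape α, rate β) prior, the Poisson likelihood is conjugate: the posterior is Gamma(α + ΣXᵢ, β + n).
After batch 1: Gamma(α+S, β+n) = Gamma(13.73+84, 5.38+10) = Gamma(97.73, 15.38).
After batch 2: Gamma(α+S, β+n) = Gamma(97.73+65, 15.38+8) = Gamma(162.73, 23.38).
Mode of Gamma(α,β) for α≥1 is (α−1)/β = 161.73/23.38 = 6.9175.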